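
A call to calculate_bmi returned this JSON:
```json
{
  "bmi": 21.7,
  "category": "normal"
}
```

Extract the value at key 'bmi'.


21.7


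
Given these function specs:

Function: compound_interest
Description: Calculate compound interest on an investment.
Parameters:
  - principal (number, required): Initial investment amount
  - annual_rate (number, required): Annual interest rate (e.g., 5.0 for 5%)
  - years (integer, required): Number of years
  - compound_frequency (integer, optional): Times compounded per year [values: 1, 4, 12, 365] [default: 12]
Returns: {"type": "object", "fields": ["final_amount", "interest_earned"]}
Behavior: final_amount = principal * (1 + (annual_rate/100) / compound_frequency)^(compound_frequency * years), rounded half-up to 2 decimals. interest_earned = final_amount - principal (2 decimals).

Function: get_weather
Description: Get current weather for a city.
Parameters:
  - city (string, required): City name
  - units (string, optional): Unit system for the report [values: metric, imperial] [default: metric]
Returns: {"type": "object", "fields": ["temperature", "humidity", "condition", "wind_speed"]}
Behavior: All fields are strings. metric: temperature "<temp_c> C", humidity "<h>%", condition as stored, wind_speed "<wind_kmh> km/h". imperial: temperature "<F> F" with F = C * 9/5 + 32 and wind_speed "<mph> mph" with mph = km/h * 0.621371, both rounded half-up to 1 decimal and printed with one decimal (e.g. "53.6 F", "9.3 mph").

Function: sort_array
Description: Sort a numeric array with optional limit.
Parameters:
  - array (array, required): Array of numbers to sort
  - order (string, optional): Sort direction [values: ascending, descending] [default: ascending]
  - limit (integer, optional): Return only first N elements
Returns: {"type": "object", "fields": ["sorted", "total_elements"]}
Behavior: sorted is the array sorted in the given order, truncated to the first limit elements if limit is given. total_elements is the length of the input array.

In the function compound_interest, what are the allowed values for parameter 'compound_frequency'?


The compound_interest spec declares:
  - compound_frequency (integer, optional): Times compounded per year [values: 1, 4, 12, 365] [default: 12]
Allowed values:
1, 4, 12, 365


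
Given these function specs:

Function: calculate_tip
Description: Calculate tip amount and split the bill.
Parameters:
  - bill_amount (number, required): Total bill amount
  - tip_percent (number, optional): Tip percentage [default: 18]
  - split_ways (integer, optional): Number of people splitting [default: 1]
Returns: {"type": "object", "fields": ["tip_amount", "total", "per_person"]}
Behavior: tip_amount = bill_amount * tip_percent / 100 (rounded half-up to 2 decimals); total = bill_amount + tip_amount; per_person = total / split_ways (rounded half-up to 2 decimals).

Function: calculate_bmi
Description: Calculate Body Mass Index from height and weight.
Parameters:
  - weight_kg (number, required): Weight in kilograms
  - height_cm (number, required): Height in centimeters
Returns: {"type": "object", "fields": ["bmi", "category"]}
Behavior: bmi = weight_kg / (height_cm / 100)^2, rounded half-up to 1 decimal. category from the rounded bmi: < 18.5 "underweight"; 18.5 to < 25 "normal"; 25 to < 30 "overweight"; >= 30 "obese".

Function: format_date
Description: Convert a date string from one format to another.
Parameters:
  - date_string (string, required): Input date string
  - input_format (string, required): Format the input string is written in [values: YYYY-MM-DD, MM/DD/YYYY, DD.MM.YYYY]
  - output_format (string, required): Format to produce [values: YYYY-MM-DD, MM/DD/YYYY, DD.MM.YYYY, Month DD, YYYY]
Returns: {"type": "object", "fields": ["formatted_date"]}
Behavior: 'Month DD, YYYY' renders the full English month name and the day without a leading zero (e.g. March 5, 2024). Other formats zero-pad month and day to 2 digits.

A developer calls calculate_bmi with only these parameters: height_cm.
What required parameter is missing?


Required parameters: weight_kg, height_cm
Provided: height_cm
Missing: weight_kg
weight_kg


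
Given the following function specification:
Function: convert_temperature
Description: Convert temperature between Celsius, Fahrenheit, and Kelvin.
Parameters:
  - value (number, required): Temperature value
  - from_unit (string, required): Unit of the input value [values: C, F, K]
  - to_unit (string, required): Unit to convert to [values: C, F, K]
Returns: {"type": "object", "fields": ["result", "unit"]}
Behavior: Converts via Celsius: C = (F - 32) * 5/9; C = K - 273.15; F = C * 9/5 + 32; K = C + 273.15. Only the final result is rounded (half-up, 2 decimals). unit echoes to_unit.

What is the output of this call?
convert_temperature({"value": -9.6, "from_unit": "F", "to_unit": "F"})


To C: (-9.6 - 32) * 5/9 = -23.111111
To F: -23.111111 * 9/5 + 32 = -9.6
Round to 2 decimals: -9.6
Output:
{"result": -9.6, "unit": "F"}


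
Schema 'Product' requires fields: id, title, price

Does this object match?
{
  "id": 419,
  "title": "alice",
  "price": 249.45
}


Checking required fields... All present.
Valid - all required fields present


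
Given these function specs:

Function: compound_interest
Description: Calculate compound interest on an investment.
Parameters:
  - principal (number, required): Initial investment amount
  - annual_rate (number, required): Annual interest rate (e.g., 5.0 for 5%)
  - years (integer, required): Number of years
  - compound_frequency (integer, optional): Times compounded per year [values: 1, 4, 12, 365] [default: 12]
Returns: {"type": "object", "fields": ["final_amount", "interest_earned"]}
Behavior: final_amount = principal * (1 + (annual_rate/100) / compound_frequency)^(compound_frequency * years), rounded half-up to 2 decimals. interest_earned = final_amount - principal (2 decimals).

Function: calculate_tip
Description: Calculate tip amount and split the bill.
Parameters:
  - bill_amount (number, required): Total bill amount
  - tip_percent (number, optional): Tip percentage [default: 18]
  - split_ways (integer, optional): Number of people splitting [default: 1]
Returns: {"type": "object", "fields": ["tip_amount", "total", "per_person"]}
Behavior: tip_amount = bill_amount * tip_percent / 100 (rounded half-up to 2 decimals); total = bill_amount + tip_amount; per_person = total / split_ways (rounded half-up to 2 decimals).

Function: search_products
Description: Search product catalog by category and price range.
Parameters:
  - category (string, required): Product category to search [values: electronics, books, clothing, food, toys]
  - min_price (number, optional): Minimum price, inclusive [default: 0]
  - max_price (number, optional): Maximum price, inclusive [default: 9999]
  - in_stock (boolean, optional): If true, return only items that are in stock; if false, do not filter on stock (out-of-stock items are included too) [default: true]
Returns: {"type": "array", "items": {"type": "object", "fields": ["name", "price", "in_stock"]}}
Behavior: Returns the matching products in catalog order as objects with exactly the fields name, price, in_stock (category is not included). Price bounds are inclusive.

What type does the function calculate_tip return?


The calculate_tip spec declares Returns: {"type": "object", "fields": ["tip_amount", "total", "per_person"]}
Type:
object


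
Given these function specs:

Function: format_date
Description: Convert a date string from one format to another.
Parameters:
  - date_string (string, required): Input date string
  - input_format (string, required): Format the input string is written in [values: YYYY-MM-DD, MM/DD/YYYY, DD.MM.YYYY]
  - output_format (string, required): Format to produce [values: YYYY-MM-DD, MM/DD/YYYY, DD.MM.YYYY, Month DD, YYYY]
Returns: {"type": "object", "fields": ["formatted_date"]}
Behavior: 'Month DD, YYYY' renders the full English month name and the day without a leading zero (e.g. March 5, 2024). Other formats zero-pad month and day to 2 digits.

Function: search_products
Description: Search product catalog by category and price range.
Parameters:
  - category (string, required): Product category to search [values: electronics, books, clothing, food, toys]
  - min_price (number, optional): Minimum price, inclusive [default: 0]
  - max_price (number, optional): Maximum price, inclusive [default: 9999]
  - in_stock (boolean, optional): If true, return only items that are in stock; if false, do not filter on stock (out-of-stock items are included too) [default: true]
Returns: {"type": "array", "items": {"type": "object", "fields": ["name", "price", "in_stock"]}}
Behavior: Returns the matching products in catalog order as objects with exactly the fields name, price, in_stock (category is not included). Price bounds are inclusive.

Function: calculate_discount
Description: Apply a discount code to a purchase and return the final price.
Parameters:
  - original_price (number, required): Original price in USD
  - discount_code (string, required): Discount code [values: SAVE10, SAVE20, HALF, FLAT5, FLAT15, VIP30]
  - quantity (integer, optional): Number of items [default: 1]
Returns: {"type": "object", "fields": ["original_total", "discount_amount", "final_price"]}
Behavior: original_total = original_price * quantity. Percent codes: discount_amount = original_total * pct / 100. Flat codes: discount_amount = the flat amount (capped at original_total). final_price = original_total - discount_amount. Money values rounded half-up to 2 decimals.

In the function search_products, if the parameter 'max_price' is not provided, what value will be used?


The search_products spec declares:
  - max_price (number, optional): Maximum price, inclusive [default: 9999]
Default:
9999


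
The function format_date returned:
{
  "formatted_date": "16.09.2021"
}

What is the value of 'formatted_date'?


16.09.2021


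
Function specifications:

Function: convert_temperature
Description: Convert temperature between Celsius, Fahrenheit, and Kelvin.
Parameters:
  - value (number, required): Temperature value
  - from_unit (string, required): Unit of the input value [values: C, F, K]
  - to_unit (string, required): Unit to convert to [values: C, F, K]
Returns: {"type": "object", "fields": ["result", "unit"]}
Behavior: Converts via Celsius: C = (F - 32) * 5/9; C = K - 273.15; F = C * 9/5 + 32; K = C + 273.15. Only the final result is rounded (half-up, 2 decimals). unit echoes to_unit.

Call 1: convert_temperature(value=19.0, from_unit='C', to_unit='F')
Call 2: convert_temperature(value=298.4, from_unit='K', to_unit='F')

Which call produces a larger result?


Call 1:
  Input already in C: 19
  To F: 19 * 9/5 + 32 = 66.2
  Round to 2 decimals: 66.2
  -> 66.2 F
Call 2:
  To C: 298.4 - 273.15 = 25.25
  To F: 25.25 * 9/5 + 32 = 77.45
  Round to 2 decimals: 77.45
  -> 77.45 F
Call 2 (77.45 F)


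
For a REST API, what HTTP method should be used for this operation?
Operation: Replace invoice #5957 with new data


GET = read, POST = create, PUT = update/replace, DELETE = remove
This operation is an update/replace.
PUT


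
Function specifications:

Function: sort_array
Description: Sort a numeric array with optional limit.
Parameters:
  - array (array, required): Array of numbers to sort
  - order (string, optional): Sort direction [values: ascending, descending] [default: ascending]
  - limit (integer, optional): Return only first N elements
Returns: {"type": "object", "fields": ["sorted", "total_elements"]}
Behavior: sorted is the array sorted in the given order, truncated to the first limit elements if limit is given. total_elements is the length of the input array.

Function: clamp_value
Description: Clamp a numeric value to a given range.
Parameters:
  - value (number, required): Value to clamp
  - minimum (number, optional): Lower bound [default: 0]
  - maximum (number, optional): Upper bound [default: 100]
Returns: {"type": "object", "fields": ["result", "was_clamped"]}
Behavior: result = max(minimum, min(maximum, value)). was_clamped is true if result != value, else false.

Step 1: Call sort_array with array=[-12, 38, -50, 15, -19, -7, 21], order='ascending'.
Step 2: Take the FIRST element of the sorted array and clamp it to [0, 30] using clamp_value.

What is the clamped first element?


Step 1: sort_array(order=ascending)
  sorted: [-50, -19, -12, -7, 15, 21, 38]
  -> first element = -50
Step 2: clamp_value(value=-50, minimum=0, maximum=30)
  result = max(0, min(30, -50)) = max(0, -50) = 0
  was_clamped = (0 != -50) = true
  -> result = 0
0


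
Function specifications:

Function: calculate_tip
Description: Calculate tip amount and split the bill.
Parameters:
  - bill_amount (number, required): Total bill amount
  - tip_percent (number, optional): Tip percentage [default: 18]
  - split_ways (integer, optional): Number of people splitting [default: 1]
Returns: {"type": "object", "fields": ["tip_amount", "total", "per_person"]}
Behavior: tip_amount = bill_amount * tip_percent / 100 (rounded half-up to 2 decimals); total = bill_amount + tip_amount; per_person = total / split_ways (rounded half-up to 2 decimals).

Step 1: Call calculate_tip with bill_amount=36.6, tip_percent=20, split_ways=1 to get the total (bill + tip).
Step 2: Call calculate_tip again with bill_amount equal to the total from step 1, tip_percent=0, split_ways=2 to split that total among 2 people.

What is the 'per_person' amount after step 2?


Step 1: calculate_tip(bill_amount=36.6, tip_percent=20, split_ways=1)
  tip_amount = 36.6 * 20/100 = 7.32 -> 7.32
  total = 36.6 + 7.32 = 43.92
  per_person = 43.92 / 1 = 43.92 -> 43.92
  -> total = 43.92
Step 2: calculate_tip(bill_amount=43.92, tip_percent=0, split_ways=2)
  tip_amount = 43.92 * 0/100 = 0 -> 0.00
  total = 43.92 + 0.00 = 43.92
  per_person = 43.92 / 2 = 21.96 -> 21.96
  -> per_person = 21.96
$21.96


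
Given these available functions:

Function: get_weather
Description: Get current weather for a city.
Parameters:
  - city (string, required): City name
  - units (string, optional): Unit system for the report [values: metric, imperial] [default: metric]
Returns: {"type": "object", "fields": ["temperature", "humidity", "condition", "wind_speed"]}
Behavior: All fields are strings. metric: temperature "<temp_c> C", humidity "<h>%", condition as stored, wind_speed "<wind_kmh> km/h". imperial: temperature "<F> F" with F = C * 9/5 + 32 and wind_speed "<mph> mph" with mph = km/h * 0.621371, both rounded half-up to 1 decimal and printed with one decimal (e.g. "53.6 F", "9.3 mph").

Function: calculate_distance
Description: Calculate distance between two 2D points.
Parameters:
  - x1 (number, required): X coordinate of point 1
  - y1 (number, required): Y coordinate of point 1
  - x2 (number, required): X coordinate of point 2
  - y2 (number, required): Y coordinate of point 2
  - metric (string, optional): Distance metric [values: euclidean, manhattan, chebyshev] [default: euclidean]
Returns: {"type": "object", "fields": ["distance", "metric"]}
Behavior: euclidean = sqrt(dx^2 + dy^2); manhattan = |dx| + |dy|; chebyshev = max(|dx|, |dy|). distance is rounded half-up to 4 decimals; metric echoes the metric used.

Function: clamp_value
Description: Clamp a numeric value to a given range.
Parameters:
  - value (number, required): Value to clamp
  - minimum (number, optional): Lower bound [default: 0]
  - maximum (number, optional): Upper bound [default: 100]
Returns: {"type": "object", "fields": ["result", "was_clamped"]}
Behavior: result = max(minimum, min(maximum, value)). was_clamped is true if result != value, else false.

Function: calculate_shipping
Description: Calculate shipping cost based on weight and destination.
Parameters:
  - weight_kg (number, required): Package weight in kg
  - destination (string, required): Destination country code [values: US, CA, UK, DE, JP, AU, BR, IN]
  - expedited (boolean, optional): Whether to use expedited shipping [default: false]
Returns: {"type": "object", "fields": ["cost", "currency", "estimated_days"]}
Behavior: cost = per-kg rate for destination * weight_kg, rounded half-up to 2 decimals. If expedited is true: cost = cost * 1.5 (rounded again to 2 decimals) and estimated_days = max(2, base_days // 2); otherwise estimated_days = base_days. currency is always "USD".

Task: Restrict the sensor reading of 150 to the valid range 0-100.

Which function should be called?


The task needs a function whose description is: Clamp a numeric value to a given range.
clamp_value


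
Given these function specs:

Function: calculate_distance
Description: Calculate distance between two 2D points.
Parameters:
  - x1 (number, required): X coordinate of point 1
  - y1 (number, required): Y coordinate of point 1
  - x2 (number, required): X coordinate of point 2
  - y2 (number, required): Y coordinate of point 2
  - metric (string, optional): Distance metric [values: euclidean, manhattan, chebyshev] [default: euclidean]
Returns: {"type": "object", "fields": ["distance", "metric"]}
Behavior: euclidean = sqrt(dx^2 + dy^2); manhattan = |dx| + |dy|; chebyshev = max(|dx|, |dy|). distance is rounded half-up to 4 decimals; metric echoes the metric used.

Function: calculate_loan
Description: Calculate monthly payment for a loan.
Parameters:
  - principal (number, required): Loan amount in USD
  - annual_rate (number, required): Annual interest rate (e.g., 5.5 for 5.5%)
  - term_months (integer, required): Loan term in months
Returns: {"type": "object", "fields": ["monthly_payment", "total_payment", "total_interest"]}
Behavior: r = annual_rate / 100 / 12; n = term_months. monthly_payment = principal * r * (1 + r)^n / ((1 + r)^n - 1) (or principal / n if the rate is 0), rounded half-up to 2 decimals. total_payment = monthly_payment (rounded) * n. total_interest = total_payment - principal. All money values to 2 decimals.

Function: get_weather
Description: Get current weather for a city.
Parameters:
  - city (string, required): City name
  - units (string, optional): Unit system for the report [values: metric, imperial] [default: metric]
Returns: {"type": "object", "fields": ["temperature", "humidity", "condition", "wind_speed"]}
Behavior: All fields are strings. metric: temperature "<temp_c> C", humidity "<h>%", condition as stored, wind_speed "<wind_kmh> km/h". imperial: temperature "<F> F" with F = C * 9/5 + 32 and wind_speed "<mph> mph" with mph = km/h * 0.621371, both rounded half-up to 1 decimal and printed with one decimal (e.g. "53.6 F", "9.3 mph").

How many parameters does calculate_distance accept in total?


Parameters of calculate_distance: x1 (required), y1 (required), x2 (required), y2 (required), metric (optional)
Total:
5


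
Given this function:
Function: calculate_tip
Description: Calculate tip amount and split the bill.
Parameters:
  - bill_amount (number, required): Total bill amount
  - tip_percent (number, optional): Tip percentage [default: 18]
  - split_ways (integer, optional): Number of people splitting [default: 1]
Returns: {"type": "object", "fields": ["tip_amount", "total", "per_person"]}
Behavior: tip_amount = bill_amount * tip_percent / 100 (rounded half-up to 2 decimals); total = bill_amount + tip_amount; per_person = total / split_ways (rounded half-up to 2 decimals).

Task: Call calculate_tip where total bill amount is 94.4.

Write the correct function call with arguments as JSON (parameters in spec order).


Mapping each described value to its parameter name:
  'Total bill amount' -> bill_amount = 94.4
calculate_tip({"bill_amount": 94.4})


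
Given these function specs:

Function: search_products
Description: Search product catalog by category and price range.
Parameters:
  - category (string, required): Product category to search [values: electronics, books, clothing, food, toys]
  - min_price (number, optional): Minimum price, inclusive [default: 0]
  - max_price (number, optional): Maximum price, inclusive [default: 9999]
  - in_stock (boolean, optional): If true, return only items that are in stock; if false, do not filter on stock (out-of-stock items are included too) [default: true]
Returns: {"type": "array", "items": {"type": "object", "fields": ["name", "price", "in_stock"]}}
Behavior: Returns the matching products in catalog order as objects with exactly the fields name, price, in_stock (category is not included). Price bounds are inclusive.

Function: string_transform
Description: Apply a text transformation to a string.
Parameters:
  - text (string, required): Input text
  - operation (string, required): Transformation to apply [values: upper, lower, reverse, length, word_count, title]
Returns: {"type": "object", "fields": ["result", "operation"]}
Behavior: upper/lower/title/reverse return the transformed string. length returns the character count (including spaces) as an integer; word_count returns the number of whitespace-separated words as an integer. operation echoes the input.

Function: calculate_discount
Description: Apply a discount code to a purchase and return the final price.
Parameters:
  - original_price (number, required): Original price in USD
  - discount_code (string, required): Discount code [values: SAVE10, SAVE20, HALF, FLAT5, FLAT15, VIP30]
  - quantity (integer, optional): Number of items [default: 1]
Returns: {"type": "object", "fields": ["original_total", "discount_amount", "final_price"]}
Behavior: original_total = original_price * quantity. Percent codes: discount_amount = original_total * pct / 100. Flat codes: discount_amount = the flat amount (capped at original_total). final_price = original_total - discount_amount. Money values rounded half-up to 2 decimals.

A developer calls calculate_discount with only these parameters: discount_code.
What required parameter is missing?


Required parameters: original_price, discount_code
Provided: discount_code
Missing: original_price
original_price


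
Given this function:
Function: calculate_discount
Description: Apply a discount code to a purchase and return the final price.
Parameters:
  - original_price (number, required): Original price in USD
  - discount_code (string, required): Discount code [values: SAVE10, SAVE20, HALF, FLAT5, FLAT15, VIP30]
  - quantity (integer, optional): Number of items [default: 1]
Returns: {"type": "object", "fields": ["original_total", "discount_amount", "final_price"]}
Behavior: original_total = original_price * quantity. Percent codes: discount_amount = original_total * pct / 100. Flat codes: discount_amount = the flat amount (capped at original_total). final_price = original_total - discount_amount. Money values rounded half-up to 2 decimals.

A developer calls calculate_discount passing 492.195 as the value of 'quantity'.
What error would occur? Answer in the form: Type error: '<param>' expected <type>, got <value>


Spec: 'quantity' is declared as integer; 492.195 is a non-integer number.
Type error: 'quantity' expected integer, got 492.195


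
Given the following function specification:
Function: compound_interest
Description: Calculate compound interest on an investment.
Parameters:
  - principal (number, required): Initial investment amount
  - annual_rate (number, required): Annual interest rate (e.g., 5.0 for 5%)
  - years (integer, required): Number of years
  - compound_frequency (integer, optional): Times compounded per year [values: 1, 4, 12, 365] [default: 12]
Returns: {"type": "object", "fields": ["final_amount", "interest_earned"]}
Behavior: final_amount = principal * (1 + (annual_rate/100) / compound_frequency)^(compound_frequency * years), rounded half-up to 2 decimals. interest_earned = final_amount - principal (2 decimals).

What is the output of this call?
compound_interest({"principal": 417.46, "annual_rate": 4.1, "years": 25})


Defaults applied: compound_frequency=12
rate per period = 4.1/100/12 = 0.003416666667 (keep full precision); periods = 12 * 25 = 300
(1 + 0.003416666667)^300 = 2.78223048
final_amount = 417.46 * 2.78223048 = 1161.469936 -> 1161.47
interest_earned = 1161.47 - 417.46 = 744.01
Output:
{"final_amount": 1161.47, "interest_earned": 744.01}


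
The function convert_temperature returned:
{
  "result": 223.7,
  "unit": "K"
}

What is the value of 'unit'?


K


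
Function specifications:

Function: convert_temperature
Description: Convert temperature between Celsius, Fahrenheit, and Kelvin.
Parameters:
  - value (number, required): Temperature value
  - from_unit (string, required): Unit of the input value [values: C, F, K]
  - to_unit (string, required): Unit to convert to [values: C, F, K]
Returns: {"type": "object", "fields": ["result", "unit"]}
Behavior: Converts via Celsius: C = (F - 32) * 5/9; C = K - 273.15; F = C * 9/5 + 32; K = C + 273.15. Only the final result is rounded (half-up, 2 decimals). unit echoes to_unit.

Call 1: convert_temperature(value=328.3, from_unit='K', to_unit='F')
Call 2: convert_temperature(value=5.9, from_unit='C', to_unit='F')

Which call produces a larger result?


Call 1:
  To C: 328.3 - 273.15 = 55.15
  To F: 55.15 * 9/5 + 32 = 131.27
  Round to 2 decimals: 131.27
  -> 131.27 F
Call 2:
  Input already in C: 5.9
  To F: 5.9 * 9/5 + 32 = 42.62
  Round to 2 decimals: 42.62
  -> 42.62 F
Call 1 (131.27 F)


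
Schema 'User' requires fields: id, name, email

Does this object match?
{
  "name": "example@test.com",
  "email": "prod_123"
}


Checking required fields...
Missing: id
Invalid - missing required field 'id'


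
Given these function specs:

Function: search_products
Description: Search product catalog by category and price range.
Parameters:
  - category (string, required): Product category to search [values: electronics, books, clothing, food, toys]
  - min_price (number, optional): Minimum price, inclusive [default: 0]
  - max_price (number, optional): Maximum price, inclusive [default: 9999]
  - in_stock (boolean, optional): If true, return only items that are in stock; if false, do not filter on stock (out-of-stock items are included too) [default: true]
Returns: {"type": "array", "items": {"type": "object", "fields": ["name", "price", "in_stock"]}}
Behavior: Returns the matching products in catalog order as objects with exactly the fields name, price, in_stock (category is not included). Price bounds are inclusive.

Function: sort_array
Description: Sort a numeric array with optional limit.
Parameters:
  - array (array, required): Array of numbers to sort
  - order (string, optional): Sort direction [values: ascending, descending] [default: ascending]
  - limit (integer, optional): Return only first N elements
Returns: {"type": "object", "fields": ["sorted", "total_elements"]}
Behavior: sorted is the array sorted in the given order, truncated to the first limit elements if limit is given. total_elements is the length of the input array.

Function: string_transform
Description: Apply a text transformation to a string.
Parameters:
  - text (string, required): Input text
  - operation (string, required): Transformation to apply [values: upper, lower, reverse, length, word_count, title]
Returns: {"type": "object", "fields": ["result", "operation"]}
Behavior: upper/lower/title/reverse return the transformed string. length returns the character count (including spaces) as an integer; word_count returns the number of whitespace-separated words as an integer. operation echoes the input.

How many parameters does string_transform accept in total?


Parameters of string_transform: text (required), operation (required)
Total:
2


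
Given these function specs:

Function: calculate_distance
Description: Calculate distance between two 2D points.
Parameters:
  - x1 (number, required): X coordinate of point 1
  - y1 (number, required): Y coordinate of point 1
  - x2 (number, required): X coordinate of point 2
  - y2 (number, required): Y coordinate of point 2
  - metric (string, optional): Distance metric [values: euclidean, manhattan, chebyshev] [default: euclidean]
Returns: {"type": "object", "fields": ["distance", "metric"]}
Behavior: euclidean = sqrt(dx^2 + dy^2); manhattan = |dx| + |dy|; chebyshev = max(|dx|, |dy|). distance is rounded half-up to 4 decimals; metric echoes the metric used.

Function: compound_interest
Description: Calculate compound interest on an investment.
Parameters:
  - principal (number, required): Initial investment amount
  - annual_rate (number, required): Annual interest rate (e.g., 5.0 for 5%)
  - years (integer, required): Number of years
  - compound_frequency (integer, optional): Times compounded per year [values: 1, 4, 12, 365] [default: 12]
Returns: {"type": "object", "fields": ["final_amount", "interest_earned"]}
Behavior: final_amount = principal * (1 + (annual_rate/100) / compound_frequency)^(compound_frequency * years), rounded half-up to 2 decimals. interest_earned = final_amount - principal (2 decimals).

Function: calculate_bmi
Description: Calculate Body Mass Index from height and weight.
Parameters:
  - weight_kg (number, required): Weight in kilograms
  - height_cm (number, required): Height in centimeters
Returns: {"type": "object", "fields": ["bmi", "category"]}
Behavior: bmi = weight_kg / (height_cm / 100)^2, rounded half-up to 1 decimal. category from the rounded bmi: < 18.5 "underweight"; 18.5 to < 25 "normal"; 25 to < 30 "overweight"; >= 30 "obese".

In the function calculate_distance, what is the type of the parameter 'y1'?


The calculate_distance spec declares:
  - y1 (number, required): Y coordinate of point 1
Type:
number


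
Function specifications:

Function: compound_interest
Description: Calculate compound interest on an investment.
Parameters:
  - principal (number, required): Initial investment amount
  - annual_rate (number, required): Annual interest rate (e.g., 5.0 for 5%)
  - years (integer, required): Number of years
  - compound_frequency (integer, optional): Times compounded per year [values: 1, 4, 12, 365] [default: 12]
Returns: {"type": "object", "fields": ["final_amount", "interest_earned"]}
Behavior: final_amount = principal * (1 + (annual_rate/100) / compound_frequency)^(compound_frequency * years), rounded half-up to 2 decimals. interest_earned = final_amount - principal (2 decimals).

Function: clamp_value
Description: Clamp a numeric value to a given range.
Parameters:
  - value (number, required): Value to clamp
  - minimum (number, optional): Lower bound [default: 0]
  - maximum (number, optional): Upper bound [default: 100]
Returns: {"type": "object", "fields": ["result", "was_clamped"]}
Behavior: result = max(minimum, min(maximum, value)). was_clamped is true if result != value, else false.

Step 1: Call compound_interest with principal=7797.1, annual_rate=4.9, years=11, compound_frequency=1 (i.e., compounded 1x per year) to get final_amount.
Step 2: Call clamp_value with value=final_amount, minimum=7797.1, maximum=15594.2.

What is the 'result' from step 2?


Step 1: compound_interest
  rate per period = 4.9/100/1 = 0.049 (keep full precision); periods = 1 * 11 = 11
  (1 + 0.049)^11 = 1.6925066
  final_amount = 7797.1 * 1.6925066 = 13196.643187 -> 13196.64
  interest_earned = 13196.64 - 7797.10 = 5399.54
  -> final_amount = 13196.64
Step 2: clamp_value(value=13196.64, minimum=7797.1, maximum=15594.2)
  result = max(7797.1, min(15594.2, 13196.64)) = max(7797.1, 13196.64) = 13196.64
  was_clamped = (13196.64 != 13196.64) = false
  -> result = 13196.64
13196.64


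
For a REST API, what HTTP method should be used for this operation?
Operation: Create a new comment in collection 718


GET = read, POST = create, PUT = update/replace, DELETE = remove
This operation is a create.
POST


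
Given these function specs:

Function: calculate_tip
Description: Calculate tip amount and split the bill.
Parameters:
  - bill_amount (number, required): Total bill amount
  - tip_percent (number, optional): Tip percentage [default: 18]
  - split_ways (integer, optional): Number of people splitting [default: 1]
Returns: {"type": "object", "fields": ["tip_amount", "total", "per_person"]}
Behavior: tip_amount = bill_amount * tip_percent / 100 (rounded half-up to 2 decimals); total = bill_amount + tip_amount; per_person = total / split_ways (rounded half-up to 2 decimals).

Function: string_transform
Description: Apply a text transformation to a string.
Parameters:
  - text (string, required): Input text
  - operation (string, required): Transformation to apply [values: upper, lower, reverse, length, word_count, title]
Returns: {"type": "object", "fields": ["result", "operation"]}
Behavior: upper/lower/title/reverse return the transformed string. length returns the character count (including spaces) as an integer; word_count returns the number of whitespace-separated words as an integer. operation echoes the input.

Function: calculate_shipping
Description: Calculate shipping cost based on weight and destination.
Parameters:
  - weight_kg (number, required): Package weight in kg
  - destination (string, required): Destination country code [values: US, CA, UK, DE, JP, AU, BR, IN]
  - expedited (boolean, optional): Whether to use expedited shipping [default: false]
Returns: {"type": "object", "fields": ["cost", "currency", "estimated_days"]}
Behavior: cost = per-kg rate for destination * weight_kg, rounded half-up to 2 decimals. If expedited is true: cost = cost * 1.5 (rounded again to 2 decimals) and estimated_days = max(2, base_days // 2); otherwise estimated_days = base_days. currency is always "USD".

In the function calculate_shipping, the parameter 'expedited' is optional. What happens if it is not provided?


The calculate_shipping spec declares:
  - expedited (boolean, optional): Whether to use expedited shipping [default: false]
It defaults to false


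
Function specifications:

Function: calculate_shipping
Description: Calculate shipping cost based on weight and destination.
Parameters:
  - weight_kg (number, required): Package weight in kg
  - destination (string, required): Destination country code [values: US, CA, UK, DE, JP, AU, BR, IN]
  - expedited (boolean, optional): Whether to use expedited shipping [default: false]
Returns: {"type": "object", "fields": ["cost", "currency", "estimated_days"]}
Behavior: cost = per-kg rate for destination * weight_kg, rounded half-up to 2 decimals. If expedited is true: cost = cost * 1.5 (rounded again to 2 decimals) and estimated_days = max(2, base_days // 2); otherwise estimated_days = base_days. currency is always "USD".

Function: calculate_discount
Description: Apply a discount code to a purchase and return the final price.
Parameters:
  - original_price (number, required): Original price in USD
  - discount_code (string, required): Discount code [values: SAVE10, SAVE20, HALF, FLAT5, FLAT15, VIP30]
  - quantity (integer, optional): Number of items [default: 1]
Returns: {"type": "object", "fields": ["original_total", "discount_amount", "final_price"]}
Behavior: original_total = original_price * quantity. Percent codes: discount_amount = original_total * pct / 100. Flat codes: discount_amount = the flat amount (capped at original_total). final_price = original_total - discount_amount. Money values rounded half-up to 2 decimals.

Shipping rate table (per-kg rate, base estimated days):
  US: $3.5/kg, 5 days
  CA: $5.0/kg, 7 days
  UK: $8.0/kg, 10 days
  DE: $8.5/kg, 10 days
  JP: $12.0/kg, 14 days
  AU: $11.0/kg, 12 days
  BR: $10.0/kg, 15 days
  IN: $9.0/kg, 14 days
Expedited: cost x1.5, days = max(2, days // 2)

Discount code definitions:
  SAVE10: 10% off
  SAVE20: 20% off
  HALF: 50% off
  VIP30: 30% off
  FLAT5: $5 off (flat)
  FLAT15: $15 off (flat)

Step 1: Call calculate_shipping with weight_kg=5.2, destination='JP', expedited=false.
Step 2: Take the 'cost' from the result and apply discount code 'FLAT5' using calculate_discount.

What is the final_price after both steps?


Step 1: calculate_shipping(weight_kg=5.2, destination=JP, expedited=false)
  Rate for JP: $12.0/kg, base 14 days
  cost = 12.0 * 5.2 = 62.4 -> 62.40
  expedited not set/false: estimated_days = 14
  -> cost = 62.40 USD
Step 2: calculate_discount(original_price=62.4, discount_code=FLAT5, quantity=1)
  original_total = 62.4 * 1 = 62.40
  FLAT5 = $5 flat: discount_amount = min(5.00, 62.40) = 5.00
  final_price = 62.40 - 5.00 = 57.40
  -> final_price = 57.40
$57.40


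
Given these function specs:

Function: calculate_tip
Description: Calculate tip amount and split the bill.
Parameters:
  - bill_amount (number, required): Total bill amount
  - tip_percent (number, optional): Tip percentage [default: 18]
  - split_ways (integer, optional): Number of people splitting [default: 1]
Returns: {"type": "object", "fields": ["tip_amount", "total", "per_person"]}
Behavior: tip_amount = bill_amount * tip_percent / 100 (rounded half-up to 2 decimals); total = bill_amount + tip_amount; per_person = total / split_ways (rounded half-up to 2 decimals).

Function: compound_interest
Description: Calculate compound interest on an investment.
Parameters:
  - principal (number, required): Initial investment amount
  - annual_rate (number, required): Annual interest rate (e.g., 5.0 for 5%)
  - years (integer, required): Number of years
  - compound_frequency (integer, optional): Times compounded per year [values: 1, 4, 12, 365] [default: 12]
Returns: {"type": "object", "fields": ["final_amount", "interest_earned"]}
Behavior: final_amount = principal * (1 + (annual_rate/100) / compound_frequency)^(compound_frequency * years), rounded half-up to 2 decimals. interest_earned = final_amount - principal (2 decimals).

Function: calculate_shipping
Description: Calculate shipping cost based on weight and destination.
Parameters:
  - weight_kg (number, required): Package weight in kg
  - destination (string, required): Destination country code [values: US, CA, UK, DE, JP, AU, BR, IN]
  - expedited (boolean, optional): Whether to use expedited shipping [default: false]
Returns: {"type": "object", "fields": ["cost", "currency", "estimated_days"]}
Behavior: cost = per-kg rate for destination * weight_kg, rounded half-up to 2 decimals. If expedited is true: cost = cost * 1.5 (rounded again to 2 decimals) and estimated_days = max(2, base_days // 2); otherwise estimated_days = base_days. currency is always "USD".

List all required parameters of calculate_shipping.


Parameters of calculate_shipping and their required/optional flag:
  weight_kg: required
  destination: required
  expedited: optional
destination, weight_kg


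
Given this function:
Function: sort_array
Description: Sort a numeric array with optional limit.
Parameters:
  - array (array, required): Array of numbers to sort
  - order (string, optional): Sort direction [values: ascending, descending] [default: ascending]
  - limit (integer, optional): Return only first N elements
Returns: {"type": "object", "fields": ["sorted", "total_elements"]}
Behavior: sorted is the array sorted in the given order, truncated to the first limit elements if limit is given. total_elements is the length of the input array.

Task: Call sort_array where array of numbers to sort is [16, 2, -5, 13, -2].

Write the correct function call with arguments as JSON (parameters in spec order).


Mapping each described value to its parameter name:
  'Array of numbers to sort' -> array = [16, 2, -5, 13, -2]
sort_array({"array": [16, 2, -5, 13, -2]})


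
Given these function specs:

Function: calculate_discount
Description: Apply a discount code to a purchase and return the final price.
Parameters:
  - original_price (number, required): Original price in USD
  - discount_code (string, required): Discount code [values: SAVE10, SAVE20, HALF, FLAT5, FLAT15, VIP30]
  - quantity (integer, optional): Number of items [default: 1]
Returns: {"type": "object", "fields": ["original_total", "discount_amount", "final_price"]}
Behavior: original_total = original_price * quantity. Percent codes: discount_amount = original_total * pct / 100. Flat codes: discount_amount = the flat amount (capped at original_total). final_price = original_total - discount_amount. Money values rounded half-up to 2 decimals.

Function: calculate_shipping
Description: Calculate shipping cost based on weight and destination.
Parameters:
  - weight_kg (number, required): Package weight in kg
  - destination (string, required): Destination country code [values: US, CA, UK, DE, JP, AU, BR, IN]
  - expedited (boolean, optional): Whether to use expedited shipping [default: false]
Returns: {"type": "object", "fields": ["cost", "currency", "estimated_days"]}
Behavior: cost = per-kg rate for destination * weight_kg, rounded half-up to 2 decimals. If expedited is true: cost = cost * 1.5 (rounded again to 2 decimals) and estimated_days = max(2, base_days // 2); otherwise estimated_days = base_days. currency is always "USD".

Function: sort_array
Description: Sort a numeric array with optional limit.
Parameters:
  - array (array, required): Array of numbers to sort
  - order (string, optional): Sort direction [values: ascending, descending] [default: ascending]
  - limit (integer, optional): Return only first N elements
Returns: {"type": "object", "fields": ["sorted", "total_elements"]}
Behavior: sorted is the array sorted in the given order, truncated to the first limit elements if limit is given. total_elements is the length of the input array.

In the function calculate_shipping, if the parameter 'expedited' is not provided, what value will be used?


The calculate_shipping spec declares:
  - expedited (boolean, optional): Whether to use expedited shipping [default: false]
Default:
false
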